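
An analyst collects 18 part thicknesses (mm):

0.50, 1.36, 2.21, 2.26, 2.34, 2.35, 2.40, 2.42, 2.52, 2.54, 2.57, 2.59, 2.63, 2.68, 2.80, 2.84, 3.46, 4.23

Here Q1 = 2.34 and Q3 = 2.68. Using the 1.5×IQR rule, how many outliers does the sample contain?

4

IQR = 0.34; fences at 2.34 − 0.51 = 1.83 and 2.68 + 0.51 = 3.19.
Outside the cutoffs: 0.50, 1.36, 3.46, 4.23.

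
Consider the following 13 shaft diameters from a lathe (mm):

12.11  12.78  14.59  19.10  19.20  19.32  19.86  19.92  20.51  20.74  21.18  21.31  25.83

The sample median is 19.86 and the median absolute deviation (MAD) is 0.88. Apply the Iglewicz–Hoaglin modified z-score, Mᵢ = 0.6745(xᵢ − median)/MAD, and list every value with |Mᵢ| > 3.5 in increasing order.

12.11, 12.78, 14.59, 25.83

|Mᵢ| > 3.5 ⇔ |xᵢ − 19.86| > 3.5·0.88/0.6745 = 4.57.
So outliers lie outside [15.29, 24.43].
12.11: M = -5.94 → outlier.
12.78: M = -5.43 → outlier.
14.59: M = -4.04 → outlier.
25.83: M = 4.58 → outlier.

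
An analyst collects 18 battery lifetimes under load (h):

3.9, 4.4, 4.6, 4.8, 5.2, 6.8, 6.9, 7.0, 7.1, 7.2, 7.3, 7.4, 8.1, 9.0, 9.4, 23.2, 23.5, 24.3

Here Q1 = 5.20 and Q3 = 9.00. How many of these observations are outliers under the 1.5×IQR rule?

3

IQR = 3.80; fences at 5.20 − 5.70 = -0.50 and 9.00 + 5.70 = 14.70.
Outside the cutoffs: 23.2, 23.5, 24.3.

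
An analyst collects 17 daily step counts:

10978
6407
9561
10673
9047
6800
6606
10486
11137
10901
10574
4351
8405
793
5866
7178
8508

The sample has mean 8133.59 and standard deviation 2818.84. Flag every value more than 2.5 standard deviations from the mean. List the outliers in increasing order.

793

Cutoffs at x̄ ± 2.5s: 8133.59 ± 2.5·2818.84 = [1086.49, 15180.69].
793: z = -2.60, |z| > 2.5 → outlier.
Every other value lies within [1086.49, 15180.69].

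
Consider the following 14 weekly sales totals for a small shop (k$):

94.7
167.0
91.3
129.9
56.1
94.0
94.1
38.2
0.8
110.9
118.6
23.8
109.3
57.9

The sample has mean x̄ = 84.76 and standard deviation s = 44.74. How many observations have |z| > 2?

Cutoffs: x̄ ± 2s = [-4.72, 174.24].
Every value lies within the cutoffs.

0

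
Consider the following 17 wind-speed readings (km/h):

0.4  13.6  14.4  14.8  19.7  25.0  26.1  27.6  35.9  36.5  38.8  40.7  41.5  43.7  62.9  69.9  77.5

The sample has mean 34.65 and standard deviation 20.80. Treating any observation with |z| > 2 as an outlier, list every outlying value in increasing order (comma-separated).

Cutoffs at x̄ ± 2s: 34.65 ± 2·20.80 = [-6.95, 76.25].
77.5: z = 2.06, |z| > 2 → outlier.
Every other value lies within [-6.95, 76.25].

77.5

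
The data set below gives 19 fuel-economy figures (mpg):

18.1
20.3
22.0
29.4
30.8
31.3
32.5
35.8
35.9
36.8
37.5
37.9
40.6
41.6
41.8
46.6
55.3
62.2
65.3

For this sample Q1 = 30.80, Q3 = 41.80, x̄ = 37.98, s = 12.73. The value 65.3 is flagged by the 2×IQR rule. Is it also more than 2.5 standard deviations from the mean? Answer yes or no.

z = (65.3 − 37.98) / 12.73 = 2.15.
|z| = 2.15 ≤ 2.5.

no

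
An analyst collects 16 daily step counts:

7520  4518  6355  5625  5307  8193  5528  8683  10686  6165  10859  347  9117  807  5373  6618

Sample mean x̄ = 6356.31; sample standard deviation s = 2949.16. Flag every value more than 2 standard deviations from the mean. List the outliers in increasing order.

347

Cutoffs at x̄ ± 2s: 6356.31 ± 2·2949.16 = [457.99, 12254.63].
347: z = -2.04, |z| > 2 → outlier.
Every other value lies within [457.99, 12254.63].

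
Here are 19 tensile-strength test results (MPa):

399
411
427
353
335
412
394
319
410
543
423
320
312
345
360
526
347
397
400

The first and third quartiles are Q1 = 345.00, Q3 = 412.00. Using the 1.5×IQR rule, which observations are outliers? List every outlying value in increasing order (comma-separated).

526, 543

IQR = Q3 − Q1 = 412.00 − 345.00 = 67.00.
Lower fence = Q1 − 1.5·IQR = 345.00 − 100.50 = 244.50.
Upper fence = Q3 + 1.5·IQR = 412.00 + 100.50 = 512.50.
526 > 512.50 → outlier.
543 > 512.50 → outlier.
All remaining values lie within [244.50, 512.50].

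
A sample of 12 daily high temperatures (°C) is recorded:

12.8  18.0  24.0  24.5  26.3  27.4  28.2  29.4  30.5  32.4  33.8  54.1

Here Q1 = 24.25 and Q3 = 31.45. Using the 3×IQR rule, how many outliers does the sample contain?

1

IQR = 7.20; fences at 24.25 − 21.60 = 2.65 and 31.45 + 21.60 = 53.05.
Outside the cutoffs: 54.1.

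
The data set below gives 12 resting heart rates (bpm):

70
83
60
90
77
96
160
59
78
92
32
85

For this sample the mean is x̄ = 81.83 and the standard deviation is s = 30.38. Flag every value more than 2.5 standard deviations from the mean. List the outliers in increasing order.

Cutoffs at x̄ ± 2.5s: 81.83 ± 2.5·30.38 = [5.88, 157.78].
160: z = 2.57, |z| > 2.5 → outlier.
Every other value lies within [5.88, 157.78].

160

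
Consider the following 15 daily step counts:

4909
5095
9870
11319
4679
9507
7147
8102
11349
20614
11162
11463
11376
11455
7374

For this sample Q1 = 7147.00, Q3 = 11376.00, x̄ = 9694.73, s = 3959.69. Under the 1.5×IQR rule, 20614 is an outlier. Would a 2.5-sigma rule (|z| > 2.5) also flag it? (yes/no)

yes

z = (20614 − 9694.73) / 3959.69 = 2.76.
|z| = 2.76 > 2.5.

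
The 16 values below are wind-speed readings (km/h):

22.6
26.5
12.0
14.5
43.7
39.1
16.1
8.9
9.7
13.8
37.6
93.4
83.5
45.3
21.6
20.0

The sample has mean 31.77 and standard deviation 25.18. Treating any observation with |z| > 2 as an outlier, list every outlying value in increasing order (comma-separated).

Cutoffs at x̄ ± 2s: 31.77 ± 2·25.18 = [-18.59, 82.13].
83.5: z = 2.05, |z| > 2 → outlier.
93.4: z = 2.45, |z| > 2 → outlier.
Every other value lies within [-18.59, 82.13].

83.5, 93.4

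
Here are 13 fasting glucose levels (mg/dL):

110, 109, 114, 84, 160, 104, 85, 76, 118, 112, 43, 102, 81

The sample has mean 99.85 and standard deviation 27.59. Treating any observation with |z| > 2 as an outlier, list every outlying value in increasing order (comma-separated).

Cutoffs at x̄ ± 2s: 99.85 ± 2·27.59 = [44.67, 155.03].
43: z = -2.06, |z| > 2 → outlier.
160: z = 2.18, |z| > 2 → outlier.
Every other value lies within [44.67, 155.03].

43, 160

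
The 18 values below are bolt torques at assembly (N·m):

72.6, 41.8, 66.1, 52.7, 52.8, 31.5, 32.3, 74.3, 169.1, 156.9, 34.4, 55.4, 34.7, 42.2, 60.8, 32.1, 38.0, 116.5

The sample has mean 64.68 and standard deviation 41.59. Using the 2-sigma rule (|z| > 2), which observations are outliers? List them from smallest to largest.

156.9, 169.1

Cutoffs at x̄ ± 2s: 64.68 ± 2·41.59 = [-18.50, 147.86].
156.9: z = 2.22, |z| > 2 → outlier.
169.1: z = 2.51, |z| > 2 → outlier.
Every other value lies within [-18.50, 147.86].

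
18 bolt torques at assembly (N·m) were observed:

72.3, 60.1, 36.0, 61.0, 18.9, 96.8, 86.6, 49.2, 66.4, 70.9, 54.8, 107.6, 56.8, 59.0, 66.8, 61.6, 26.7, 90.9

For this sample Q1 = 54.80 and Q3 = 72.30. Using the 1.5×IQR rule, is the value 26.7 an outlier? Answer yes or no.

IQR = Q3 − Q1 = 72.30 − 54.80 = 17.50.
Lower fence = Q1 − 1.5·IQR = 54.80 − 26.25 = 28.55.
Upper fence = Q3 + 1.5·IQR = 72.30 + 26.25 = 98.55.
26.7 lies below the lower fence.

yes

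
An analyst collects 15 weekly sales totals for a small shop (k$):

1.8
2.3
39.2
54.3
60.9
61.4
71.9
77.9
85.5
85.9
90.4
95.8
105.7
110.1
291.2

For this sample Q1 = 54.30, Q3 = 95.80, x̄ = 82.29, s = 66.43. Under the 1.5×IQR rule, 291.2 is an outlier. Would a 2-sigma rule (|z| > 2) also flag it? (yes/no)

z = (291.2 − 82.29) / 66.43 = 3.14.
|z| = 3.14 > 2.

yes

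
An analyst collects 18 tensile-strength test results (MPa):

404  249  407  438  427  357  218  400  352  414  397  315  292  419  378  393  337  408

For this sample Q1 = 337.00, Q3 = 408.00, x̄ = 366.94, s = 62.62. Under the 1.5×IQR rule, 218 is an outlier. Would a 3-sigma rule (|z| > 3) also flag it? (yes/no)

z = (218 − 366.94) / 62.62 = -2.38.
|z| = 2.38 ≤ 3.

no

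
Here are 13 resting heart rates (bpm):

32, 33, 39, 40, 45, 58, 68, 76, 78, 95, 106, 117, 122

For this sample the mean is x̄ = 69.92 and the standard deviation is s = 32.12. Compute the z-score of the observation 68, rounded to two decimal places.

z = (68 − 69.92) / 32.12 = -0.06.

-0.06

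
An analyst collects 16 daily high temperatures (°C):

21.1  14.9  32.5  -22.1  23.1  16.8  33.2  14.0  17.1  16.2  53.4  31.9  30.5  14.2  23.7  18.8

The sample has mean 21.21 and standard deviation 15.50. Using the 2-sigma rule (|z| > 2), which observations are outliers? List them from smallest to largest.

Cutoffs at x̄ ± 2s: 21.21 ± 2·15.50 = [-9.79, 52.21].
-22.1: z = -2.79, |z| > 2 → outlier.
53.4: z = 2.08, |z| > 2 → outlier.
Every other value lies within [-9.79, 52.21].

-22.1, 53.4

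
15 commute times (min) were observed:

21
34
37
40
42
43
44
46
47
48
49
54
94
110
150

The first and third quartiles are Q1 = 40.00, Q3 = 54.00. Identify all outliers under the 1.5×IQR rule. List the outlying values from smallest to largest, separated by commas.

94, 110, 150

IQR = Q3 − Q1 = 54.00 − 40.00 = 14.00.
Lower fence = Q1 − 1.5·IQR = 40.00 − 21.00 = 19.00.
Upper fence = Q3 + 1.5·IQR = 54.00 + 21.00 = 75.00.
94 > 75.00 → outlier.
110 > 75.00 → outlier.
150 > 75.00 → outlier.
All remaining values lie within [19.00, 75.00].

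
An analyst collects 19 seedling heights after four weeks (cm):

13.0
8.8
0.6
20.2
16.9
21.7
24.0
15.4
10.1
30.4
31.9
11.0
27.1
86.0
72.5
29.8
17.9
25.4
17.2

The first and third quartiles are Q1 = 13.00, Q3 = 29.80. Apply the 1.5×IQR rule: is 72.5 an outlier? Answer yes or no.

IQR = Q3 − Q1 = 29.80 − 13.00 = 16.80.
Lower fence = Q1 − 1.5·IQR = 13.00 − 25.20 = -12.20.
Upper fence = Q3 + 1.5·IQR = 29.80 + 25.20 = 55.00.
72.5 lies above the upper fence.

yes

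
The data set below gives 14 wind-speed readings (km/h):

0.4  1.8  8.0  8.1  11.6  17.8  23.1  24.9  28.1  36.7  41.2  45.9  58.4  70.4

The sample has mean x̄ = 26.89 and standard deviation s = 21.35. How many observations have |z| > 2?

Cutoffs: x̄ ± 2s = [-15.81, 69.59].
Outside the cutoffs: 70.4.

1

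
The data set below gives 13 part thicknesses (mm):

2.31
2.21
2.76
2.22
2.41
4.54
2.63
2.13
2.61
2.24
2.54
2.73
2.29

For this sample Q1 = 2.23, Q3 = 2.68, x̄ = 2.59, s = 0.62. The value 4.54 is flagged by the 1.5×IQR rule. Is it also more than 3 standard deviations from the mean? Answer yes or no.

z = (4.54 − 2.59) / 0.62 = 3.15.
|z| = 3.15 > 3.

yes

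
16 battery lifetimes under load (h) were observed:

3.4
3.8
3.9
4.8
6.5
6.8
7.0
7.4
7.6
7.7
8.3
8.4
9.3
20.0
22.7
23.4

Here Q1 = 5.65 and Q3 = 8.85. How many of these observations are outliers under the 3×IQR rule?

3

IQR = 3.20; fences at 5.65 − 9.60 = -3.95 and 8.85 + 9.60 = 18.45.
Outside the cutoffs: 20.0, 22.7, 23.4.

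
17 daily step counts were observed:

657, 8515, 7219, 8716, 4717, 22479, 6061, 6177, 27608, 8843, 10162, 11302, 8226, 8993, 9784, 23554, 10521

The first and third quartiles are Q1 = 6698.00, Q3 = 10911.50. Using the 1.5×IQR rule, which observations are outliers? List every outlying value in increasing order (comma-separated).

22479, 23554, 27608

IQR = Q3 − Q1 = 10911.50 − 6698.00 = 4213.50.
Lower fence = Q1 − 1.5·IQR = 6698.00 − 6320.25 = 377.75.
Upper fence = Q3 + 1.5·IQR = 10911.50 + 6320.25 = 17231.75.
22479 > 17231.75 → outlier.
23554 > 17231.75 → outlier.
27608 > 17231.75 → outlier.
All remaining values lie within [377.75, 17231.75].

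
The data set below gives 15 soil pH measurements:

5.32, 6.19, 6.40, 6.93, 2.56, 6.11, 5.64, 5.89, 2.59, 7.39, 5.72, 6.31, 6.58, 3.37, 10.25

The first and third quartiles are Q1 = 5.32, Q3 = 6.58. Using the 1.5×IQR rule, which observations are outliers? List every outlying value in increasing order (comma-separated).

2.56, 2.59, 3.37, 10.25

IQR = Q3 − Q1 = 6.58 − 5.32 = 1.26.
Lower fence = Q1 − 1.5·IQR = 5.32 − 1.89 = 3.43.
Upper fence = Q3 + 1.5·IQR = 6.58 + 1.89 = 8.47.
2.56 < 3.43 → outlier.
2.59 < 3.43 → outlier.
3.37 < 3.43 → outlier.
10.25 > 8.47 → outlier.
All remaining values lie within [3.43, 8.47].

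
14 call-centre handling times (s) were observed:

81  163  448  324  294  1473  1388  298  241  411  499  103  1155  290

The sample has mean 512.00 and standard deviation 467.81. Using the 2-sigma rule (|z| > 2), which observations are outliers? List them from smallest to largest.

Cutoffs at x̄ ± 2s: 512.00 ± 2·467.81 = [-423.62, 1447.62].
1473: z = 2.05, |z| > 2 → outlier.
Every other value lies within [-423.62, 1447.62].

1473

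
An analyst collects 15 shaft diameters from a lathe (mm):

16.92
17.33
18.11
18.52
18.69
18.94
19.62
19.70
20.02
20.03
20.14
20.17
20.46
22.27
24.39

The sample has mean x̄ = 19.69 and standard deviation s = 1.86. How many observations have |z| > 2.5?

1

Cutoffs: x̄ ± 2.5s = [15.04, 24.34].
Outside the cutoffs: 24.39.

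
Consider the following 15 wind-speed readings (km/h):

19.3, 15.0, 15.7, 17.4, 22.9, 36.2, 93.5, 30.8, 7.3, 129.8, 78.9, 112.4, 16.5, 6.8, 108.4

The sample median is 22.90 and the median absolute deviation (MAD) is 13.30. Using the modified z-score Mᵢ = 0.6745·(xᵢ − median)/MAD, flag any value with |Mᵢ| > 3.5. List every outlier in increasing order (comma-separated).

|Mᵢ| > 3.5 ⇔ |xᵢ − 22.90| > 3.5·13.30/0.6745 = 69.01.
So outliers lie outside [-46.11, 91.91].
93.5: M = 3.58 → outlier.
108.4: M = 4.34 → outlier.
112.4: M = 4.54 → outlier.
129.8: M = 5.42 → outlier.

93.5, 108.4, 112.4, 129.8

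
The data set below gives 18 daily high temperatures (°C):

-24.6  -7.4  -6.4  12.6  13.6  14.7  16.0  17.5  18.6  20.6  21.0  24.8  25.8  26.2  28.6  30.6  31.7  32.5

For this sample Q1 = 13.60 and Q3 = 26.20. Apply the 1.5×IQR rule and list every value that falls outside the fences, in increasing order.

-24.6, -7.4, -6.4

IQR = Q3 − Q1 = 26.20 − 13.60 = 12.60.
Lower fence = Q1 − 1.5·IQR = 13.60 − 18.90 = -5.30.
Upper fence = Q3 + 1.5·IQR = 26.20 + 18.90 = 45.10.
-24.6 < -5.30 → outlier.
-7.4 < -5.30 → outlier.
-6.4 < -5.30 → outlier.
All remaining values lie within [-5.30, 45.10].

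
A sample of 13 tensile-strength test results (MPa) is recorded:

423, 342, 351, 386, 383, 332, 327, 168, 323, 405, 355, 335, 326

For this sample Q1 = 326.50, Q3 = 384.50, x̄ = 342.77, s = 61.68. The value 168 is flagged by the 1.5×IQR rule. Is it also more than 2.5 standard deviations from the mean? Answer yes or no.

z = (168 − 342.77) / 61.68 = -2.83.
|z| = 2.83 > 2.5.

yes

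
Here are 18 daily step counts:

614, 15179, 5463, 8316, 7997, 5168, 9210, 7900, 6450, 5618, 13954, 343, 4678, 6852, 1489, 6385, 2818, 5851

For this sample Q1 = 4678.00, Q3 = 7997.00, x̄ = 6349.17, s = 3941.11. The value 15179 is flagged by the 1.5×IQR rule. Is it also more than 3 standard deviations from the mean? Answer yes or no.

z = (15179 − 6349.17) / 3941.11 = 2.24.
|z| = 2.24 ≤ 3.

no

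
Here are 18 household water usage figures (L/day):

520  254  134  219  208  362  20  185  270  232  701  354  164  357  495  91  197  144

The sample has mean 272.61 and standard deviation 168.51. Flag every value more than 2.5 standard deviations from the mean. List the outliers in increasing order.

Cutoffs at x̄ ± 2.5s: 272.61 ± 2.5·168.51 = [-148.665, 693.885].
701: z = 2.54, |z| > 2.5 → outlier.
Every other value lies within [-148.665, 693.885].

701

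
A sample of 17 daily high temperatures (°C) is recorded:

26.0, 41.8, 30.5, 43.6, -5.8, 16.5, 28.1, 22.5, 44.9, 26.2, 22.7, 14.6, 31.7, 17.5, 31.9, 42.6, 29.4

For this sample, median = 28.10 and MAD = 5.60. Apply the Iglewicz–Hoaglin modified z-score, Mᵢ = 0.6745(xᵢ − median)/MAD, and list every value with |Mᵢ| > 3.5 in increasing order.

-5.8

|Mᵢ| > 3.5 ⇔ |xᵢ − 28.10| > 3.5·5.60/0.6745 = 29.06.
So outliers lie outside [-0.96, 57.16].
-5.8: M = -4.08 → outlier.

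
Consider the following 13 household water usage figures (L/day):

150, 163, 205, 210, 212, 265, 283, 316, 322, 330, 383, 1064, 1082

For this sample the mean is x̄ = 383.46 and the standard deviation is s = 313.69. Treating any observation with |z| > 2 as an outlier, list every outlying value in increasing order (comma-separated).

Cutoffs at x̄ ± 2s: 383.46 ± 2·313.69 = [-243.92, 1010.84].
1064: z = 2.17, |z| > 2 → outlier.
1082: z = 2.23, |z| > 2 → outlier.
Every other value lies within [-243.92, 1010.84].

1064, 1082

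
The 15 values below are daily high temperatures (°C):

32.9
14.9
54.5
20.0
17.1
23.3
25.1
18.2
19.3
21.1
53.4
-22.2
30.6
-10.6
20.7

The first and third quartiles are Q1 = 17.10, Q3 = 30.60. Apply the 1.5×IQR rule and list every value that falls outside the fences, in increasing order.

-22.2, -10.6, 53.4, 54.5

IQR = Q3 − Q1 = 30.60 − 17.10 = 13.50.
Lower fence = Q1 − 1.5·IQR = 17.10 − 20.25 = -3.15.
Upper fence = Q3 + 1.5·IQR = 30.60 + 20.25 = 50.85.
-22.2 < -3.15 → outlier.
-10.6 < -3.15 → outlier.
53.4 > 50.85 → outlier.
54.5 > 50.85 → outlier.
All remaining values lie within [-3.15, 50.85].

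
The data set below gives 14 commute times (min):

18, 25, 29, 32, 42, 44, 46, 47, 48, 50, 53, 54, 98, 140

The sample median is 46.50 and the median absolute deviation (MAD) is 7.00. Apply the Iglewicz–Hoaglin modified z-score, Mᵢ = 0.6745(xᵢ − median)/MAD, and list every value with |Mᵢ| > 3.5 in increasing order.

|Mᵢ| > 3.5 ⇔ |xᵢ − 46.50| > 3.5·7.00/0.6745 = 36.32.
So outliers lie outside [10.18, 82.82].
98: M = 4.96 → outlier.
140: M = 9.01 → outlier.

98, 140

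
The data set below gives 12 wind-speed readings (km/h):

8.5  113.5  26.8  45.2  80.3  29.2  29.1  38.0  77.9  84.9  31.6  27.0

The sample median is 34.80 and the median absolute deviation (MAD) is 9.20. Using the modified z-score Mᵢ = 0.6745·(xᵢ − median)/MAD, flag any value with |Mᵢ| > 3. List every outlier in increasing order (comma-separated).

77.9, 80.3, 84.9, 113.5

|Mᵢ| > 3 ⇔ |xᵢ − 34.80| > 3·9.20/0.6745 = 40.92.
So outliers lie outside [-6.12, 75.72].
77.9: M = 3.16 → outlier.
80.3: M = 3.34 → outlier.
84.9: M = 3.67 → outlier.
113.5: M = 5.77 → outlier.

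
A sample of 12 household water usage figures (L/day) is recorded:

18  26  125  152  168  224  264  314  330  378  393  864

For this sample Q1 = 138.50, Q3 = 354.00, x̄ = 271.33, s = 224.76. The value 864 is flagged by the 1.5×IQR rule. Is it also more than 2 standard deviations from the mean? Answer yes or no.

z = (864 − 271.33) / 224.76 = 2.64.
|z| = 2.64 > 2.

yes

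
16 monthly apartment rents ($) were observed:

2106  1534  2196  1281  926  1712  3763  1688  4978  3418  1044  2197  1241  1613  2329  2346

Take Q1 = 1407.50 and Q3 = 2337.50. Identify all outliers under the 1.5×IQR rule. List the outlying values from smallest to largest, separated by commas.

IQR = Q3 − Q1 = 2337.50 − 1407.50 = 930.00.
Lower fence = Q1 − 1.5·IQR = 1407.50 − 1395.00 = 12.50.
Upper fence = Q3 + 1.5·IQR = 2337.50 + 1395.00 = 3732.50.
3763 > 3732.50 → outlier.
4978 > 3732.50 → outlier.
All remaining values lie within [12.50, 3732.50].

3763, 4978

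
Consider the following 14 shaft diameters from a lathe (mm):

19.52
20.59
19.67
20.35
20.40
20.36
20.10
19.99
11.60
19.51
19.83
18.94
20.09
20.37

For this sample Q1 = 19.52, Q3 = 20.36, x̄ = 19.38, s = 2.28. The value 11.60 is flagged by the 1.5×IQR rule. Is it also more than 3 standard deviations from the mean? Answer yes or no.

yes

z = (11.60 − 19.38) / 2.28 = -3.41.
|z| = 3.41 > 3.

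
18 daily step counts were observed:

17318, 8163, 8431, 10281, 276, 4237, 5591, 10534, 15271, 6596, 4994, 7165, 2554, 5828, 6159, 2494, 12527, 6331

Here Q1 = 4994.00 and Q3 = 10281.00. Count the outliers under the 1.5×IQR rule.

IQR = 5287.00; fences at 4994.00 − 7930.50 = -2936.50 and 10281.00 + 7930.50 = 18211.50.
Every value lies within the cutoffs.

0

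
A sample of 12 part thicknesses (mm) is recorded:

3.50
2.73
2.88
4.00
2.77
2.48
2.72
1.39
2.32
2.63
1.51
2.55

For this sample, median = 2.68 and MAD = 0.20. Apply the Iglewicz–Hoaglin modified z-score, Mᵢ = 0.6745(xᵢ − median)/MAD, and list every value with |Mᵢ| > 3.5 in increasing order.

1.39, 1.51, 4.00

|Mᵢ| > 3.5 ⇔ |xᵢ − 2.68| > 3.5·0.20/0.6745 = 1.04.
So outliers lie outside [1.64, 3.72].
1.39: M = -4.35 → outlier.
1.51: M = -3.95 → outlier.
4.00: M = 4.45 → outlier.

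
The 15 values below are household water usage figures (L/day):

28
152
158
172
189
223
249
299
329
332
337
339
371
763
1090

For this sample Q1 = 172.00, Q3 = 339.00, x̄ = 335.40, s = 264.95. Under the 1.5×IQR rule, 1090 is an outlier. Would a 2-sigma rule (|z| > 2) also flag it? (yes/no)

yes

z = (1090 − 335.40) / 264.95 = 2.85.
|z| = 2.85 > 2.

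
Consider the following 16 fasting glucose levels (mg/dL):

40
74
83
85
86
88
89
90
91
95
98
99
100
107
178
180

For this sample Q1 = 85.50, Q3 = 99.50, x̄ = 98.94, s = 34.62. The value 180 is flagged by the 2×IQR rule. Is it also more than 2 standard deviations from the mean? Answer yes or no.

yes

z = (180 − 98.94) / 34.62 = 2.34.
|z| = 2.34 > 2.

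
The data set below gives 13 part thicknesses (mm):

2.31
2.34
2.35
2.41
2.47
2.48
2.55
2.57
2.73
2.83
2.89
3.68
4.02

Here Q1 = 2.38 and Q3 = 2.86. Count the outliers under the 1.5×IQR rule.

IQR = 0.48; fences at 2.38 − 0.72 = 1.66 and 2.86 + 0.72 = 3.58.
Outside the cutoffs: 3.68, 4.02.

2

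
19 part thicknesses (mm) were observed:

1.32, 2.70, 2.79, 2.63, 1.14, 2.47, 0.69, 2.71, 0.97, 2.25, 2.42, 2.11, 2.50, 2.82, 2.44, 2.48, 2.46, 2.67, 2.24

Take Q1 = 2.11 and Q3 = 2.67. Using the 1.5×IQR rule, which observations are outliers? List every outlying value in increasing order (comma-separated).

0.69, 0.97, 1.14

IQR = Q3 − Q1 = 2.67 − 2.11 = 0.56.
Lower fence = Q1 − 1.5·IQR = 2.11 − 0.84 = 1.27.
Upper fence = Q3 + 1.5·IQR = 2.67 + 0.84 = 3.51.
0.69 < 1.27 → outlier.
0.97 < 1.27 → outlier.
1.14 < 1.27 → outlier.
All remaining values lie within [1.27, 3.51].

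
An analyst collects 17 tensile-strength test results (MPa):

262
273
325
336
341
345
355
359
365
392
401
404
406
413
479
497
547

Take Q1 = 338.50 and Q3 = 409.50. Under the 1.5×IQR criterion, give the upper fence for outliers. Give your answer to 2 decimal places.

516.00

IQR = Q3 − Q1 = 409.50 − 338.50 = 71.00.
Lower fence = Q1 − 1.5·IQR = 338.50 − 106.50 = 232.00.
Upper fence = Q3 + 1.5·IQR = 409.50 + 106.50 = 516.00.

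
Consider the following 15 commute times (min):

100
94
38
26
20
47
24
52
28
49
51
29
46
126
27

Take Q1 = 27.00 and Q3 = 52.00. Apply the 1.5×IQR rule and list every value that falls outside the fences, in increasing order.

IQR = Q3 − Q1 = 52.00 − 27.00 = 25.00.
Lower fence = Q1 − 1.5·IQR = 27.00 − 37.50 = -10.50.
Upper fence = Q3 + 1.5·IQR = 52.00 + 37.50 = 89.50.
94 > 89.50 → outlier.
100 > 89.50 → outlier.
126 > 89.50 → outlier.
All remaining values lie within [-10.50, 89.50].

94, 100, 126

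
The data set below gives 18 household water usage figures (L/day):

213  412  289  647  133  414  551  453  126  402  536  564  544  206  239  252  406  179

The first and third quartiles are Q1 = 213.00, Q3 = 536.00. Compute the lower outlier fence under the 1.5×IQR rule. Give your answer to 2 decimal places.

-271.50

IQR = Q3 − Q1 = 536.00 − 213.00 = 323.00.
Lower fence = Q1 − 1.5·IQR = 213.00 − 484.50 = -271.50.
Upper fence = Q3 + 1.5·IQR = 536.00 + 484.50 = 1020.50.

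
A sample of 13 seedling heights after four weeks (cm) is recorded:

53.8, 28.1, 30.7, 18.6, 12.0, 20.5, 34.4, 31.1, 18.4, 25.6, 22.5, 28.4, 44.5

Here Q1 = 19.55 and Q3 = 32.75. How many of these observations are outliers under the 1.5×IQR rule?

1

IQR = 13.20; fences at 19.55 − 19.80 = -0.25 and 32.75 + 19.80 = 52.55.
Outside the cutoffs: 53.8.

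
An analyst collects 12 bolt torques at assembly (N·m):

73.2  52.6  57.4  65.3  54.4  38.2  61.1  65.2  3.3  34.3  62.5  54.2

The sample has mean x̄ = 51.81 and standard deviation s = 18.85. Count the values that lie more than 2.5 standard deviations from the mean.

1

Cutoffs: x̄ ± 2.5s = [4.685, 98.935].
Outside the cutoffs: 3.3.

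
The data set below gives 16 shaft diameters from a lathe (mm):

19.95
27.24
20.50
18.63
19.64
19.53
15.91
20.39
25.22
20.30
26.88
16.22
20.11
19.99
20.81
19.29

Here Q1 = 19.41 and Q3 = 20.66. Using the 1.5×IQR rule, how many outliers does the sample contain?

5

IQR = 1.25; fences at 19.41 − 1.875 = 17.535 and 20.66 + 1.875 = 22.535.
Outside the cutoffs: 15.91, 16.22, 25.22, 26.88, 27.24.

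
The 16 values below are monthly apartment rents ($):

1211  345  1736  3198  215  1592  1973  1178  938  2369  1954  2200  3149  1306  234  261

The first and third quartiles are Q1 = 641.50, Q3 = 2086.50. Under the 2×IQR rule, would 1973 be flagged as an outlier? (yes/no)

IQR = Q3 − Q1 = 2086.50 − 641.50 = 1445.00.
Lower fence = Q1 − 2·IQR = 641.50 − 2890.00 = -2248.50.
Upper fence = Q3 + 2·IQR = 2086.50 + 2890.00 = 4976.50.
1973 lies within [-2248.50, 4976.50].

no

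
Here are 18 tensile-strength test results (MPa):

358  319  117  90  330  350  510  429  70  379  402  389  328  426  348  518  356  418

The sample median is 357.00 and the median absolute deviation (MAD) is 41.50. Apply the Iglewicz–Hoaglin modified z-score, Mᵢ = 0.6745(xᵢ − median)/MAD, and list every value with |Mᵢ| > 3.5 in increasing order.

|Mᵢ| > 3.5 ⇔ |xᵢ − 357.00| > 3.5·41.50/0.6745 = 215.34.
So outliers lie outside [141.66, 572.34].
70: M = -4.66 → outlier.
90: M = -4.34 → outlier.
117: M = -3.90 → outlier.

70, 90, 117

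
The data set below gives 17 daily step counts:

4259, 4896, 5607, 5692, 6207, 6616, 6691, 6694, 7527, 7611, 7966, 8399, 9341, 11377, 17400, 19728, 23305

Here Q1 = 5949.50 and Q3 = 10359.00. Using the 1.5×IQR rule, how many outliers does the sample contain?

3

IQR = 4409.50; fences at 5949.50 − 6614.25 = -664.75 and 10359.00 + 6614.25 = 16973.25.
Outside the cutoffs: 17400, 19728, 23305.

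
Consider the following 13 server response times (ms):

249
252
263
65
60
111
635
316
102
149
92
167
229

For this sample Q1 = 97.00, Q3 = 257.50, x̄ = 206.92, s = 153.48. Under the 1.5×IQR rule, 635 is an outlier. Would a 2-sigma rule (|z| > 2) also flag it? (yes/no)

z = (635 − 206.92) / 153.48 = 2.79.
|z| = 2.79 > 2.

yes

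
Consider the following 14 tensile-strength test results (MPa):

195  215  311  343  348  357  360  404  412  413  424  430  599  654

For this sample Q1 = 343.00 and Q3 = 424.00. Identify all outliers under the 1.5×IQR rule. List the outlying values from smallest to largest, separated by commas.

IQR = Q3 − Q1 = 424.00 − 343.00 = 81.00.
Lower fence = Q1 − 1.5·IQR = 343.00 − 121.50 = 221.50.
Upper fence = Q3 + 1.5·IQR = 424.00 + 121.50 = 545.50.
195 < 221.50 → outlier.
215 < 221.50 → outlier.
599 > 545.50 → outlier.
654 > 545.50 → outlier.
All remaining values lie within [221.50, 545.50].

195, 215, 599, 654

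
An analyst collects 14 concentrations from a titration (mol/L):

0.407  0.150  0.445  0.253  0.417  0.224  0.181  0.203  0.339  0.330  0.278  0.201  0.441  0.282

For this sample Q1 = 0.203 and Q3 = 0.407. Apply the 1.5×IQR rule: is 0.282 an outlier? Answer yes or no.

no

IQR = Q3 − Q1 = 0.407 − 0.203 = 0.204.
Lower fence = Q1 − 1.5·IQR = 0.203 − 0.306 = -0.103.
Upper fence = Q3 + 1.5·IQR = 0.407 + 0.306 = 0.713.
0.282 lies within [-0.103, 0.713].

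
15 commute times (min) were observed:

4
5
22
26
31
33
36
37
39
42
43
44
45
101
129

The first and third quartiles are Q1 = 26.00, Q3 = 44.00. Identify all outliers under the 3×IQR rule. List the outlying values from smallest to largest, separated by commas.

101, 129

IQR = Q3 − Q1 = 44.00 − 26.00 = 18.00.
Lower fence = Q1 − 3·IQR = 26.00 − 54.00 = -28.00.
Upper fence = Q3 + 3·IQR = 44.00 + 54.00 = 98.00.
101 > 98.00 → outlier.
129 > 98.00 → outlier.
All remaining values lie within [-28.00, 98.00].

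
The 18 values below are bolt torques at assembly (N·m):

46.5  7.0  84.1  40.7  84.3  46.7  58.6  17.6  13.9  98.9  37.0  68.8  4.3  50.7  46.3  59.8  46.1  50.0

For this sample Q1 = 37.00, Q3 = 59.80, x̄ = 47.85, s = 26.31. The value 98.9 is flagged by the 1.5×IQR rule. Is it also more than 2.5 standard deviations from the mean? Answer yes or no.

z = (98.9 − 47.85) / 26.31 = 1.94.
|z| = 1.94 ≤ 2.5.

no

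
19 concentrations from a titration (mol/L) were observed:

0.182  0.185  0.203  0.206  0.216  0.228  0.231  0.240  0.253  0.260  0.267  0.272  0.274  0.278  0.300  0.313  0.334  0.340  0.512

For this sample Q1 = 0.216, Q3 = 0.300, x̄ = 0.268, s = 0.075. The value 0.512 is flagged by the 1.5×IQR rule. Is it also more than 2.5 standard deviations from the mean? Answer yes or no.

z = (0.512 − 0.268) / 0.075 = 3.25.
|z| = 3.25 > 2.5.

yes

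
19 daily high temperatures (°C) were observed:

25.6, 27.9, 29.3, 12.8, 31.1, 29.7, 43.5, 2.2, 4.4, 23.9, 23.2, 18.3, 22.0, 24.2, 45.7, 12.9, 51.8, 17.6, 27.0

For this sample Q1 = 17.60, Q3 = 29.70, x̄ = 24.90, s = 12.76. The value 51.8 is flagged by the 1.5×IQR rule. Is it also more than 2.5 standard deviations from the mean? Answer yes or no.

no

z = (51.8 − 24.90) / 12.76 = 2.11.
|z| = 2.11 ≤ 2.5.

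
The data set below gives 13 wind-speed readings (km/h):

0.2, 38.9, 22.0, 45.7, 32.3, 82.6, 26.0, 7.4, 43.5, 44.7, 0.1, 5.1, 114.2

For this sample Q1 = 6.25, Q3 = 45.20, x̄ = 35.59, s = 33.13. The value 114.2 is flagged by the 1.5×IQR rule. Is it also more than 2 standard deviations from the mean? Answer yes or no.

yes

z = (114.2 − 35.59) / 33.13 = 2.37.
|z| = 2.37 > 2.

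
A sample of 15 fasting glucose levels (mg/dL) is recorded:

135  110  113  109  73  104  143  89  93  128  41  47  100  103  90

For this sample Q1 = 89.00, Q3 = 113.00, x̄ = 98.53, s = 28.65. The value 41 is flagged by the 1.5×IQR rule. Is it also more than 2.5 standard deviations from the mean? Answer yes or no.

z = (41 − 98.53) / 28.65 = -2.01.
|z| = 2.01 ≤ 2.5.

no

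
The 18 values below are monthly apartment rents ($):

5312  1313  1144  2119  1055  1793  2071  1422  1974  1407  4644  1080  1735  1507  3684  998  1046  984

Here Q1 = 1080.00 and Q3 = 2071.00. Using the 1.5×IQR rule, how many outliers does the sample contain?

3

IQR = 991.00; fences at 1080.00 − 1486.50 = -406.50 and 2071.00 + 1486.50 = 3557.50.
Outside the cutoffs: 3684, 4644, 5312.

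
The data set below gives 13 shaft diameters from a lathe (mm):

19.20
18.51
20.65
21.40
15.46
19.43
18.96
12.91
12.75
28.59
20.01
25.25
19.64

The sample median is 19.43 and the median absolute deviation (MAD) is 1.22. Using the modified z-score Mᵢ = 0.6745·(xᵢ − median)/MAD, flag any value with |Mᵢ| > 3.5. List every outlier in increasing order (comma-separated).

12.75, 12.91, 28.59

|Mᵢ| > 3.5 ⇔ |xᵢ − 19.43| > 3.5·1.22/0.6745 = 6.33.
So outliers lie outside [13.10, 25.76].
12.75: M = -3.69 → outlier.
12.91: M = -3.60 → outlier.
28.59: M = 5.06 → outlier.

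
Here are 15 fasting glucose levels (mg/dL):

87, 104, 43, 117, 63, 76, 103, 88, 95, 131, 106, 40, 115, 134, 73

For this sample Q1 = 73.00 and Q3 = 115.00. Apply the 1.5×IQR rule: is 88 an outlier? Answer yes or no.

IQR = Q3 − Q1 = 115.00 − 73.00 = 42.00.
Lower fence = Q1 − 1.5·IQR = 73.00 − 63.00 = 10.00.
Upper fence = Q3 + 1.5·IQR = 115.00 + 63.00 = 178.00.
88 lies within [10.00, 178.00].

no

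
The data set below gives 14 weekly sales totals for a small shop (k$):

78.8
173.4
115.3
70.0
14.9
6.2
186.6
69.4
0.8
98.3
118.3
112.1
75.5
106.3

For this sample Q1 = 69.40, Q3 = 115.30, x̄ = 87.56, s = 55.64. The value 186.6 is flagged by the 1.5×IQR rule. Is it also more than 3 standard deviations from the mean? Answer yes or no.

z = (186.6 − 87.56) / 55.64 = 1.78.
|z| = 1.78 ≤ 3.

no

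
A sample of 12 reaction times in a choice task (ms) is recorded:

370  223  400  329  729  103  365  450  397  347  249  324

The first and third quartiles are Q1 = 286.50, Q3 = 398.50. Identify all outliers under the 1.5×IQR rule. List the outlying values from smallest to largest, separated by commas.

103, 729

IQR = Q3 − Q1 = 398.50 − 286.50 = 112.00.
Lower fence = Q1 − 1.5·IQR = 286.50 − 168.00 = 118.50.
Upper fence = Q3 + 1.5·IQR = 398.50 + 168.00 = 566.50.
103 < 118.50 → outlier.
729 > 566.50 → outlier.
All remaining values lie within [118.50, 566.50].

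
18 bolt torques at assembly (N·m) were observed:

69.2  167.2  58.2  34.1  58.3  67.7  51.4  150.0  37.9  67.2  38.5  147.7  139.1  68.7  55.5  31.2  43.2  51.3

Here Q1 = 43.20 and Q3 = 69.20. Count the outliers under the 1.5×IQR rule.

4

IQR = 26.00; fences at 43.20 − 39.00 = 4.20 and 69.20 + 39.00 = 108.20.
Outside the cutoffs: 139.1, 147.7, 150.0, 167.2.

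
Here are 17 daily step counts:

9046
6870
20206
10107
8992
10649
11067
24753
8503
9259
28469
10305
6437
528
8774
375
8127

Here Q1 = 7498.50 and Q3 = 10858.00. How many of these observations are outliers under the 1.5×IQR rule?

IQR = 3359.50; fences at 7498.50 − 5039.25 = 2459.25 and 10858.00 + 5039.25 = 15897.25.
Outside the cutoffs: 375, 528, 20206, 24753, 28469.

5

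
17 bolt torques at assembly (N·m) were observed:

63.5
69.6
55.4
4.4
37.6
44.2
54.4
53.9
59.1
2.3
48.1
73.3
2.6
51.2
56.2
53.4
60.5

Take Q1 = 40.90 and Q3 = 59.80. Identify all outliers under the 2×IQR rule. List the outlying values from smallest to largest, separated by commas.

2.3, 2.6

IQR = Q3 − Q1 = 59.80 − 40.90 = 18.90.
Lower fence = Q1 − 2·IQR = 40.90 − 37.80 = 3.10.
Upper fence = Q3 + 2·IQR = 59.80 + 37.80 = 97.60.
2.3 < 3.10 → outlier.
2.6 < 3.10 → outlier.
All remaining values lie within [3.10, 97.60].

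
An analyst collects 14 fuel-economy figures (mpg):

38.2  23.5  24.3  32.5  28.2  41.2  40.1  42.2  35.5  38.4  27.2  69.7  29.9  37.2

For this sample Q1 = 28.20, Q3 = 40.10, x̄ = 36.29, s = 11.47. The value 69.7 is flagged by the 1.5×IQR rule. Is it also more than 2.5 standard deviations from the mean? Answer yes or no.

z = (69.7 − 36.29) / 11.47 = 2.91.
|z| = 2.91 > 2.5.

yes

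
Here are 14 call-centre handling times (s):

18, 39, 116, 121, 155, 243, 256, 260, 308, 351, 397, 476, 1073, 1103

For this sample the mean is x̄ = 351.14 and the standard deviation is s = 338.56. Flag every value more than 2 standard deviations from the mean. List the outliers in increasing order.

Cutoffs at x̄ ± 2s: 351.14 ± 2·338.56 = [-325.98, 1028.26].
1073: z = 2.13, |z| > 2 → outlier.
1103: z = 2.22, |z| > 2 → outlier.
Every other value lies within [-325.98, 1028.26].

1073, 1103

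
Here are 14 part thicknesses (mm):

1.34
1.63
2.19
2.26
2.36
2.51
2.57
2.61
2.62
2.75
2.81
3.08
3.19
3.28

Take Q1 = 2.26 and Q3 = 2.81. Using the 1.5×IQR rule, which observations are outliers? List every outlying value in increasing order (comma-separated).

1.34

IQR = Q3 − Q1 = 2.81 − 2.26 = 0.55.
Lower fence = Q1 − 1.5·IQR = 2.26 − 0.825 = 1.435.
Upper fence = Q3 + 1.5·IQR = 2.81 + 0.825 = 3.635.
1.34 < 1.435 → outlier.
All remaining values lie within [1.435, 3.635].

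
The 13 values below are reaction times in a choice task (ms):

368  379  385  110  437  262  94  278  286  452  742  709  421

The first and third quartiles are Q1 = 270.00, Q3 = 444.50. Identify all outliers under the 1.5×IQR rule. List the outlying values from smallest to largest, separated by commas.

IQR = Q3 − Q1 = 444.50 − 270.00 = 174.50.
Lower fence = Q1 − 1.5·IQR = 270.00 − 261.75 = 8.25.
Upper fence = Q3 + 1.5·IQR = 444.50 + 261.75 = 706.25.
709 > 706.25 → outlier.
742 > 706.25 → outlier.
All remaining values lie within [8.25, 706.25].

709, 742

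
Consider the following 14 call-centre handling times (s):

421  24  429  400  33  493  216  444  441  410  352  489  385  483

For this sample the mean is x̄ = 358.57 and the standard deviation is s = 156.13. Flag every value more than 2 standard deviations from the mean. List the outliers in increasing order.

Cutoffs at x̄ ± 2s: 358.57 ± 2·156.13 = [46.31, 670.83].
24: z = -2.14, |z| > 2 → outlier.
33: z = -2.09, |z| > 2 → outlier.
Every other value lies within [46.31, 670.83].

24, 33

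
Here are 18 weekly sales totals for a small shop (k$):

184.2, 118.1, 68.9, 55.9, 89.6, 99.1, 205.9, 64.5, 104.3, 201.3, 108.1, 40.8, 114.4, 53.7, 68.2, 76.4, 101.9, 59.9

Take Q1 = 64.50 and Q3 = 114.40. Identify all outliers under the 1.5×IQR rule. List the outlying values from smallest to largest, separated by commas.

IQR = Q3 − Q1 = 114.40 − 64.50 = 49.90.
Lower fence = Q1 − 1.5·IQR = 64.50 − 74.85 = -10.35.
Upper fence = Q3 + 1.5·IQR = 114.40 + 74.85 = 189.25.
201.3 > 189.25 → outlier.
205.9 > 189.25 → outlier.
All remaining values lie within [-10.35, 189.25].

201.3, 205.9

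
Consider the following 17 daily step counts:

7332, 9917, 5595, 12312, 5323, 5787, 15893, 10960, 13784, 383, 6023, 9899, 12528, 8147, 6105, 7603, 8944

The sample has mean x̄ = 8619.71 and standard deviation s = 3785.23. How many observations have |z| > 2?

Cutoffs: x̄ ± 2s = [1049.25, 16190.17].
Outside the cutoffs: 383.

1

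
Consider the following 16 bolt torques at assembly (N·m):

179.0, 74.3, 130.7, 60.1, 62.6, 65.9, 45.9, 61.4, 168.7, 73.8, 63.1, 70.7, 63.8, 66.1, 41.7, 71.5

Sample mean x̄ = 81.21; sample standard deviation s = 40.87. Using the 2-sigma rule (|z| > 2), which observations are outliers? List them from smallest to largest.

168.7, 179.0

Cutoffs at x̄ ± 2s: 81.21 ± 2·40.87 = [-0.53, 162.95].
168.7: z = 2.14, |z| > 2 → outlier.
179.0: z = 2.39, |z| > 2 → outlier.
Every other value lies within [-0.53, 162.95].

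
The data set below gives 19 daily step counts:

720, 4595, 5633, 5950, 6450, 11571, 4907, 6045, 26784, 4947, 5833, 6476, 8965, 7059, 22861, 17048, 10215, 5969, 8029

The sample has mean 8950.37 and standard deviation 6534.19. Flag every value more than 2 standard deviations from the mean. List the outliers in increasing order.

22861, 26784

Cutoffs at x̄ ± 2s: 8950.37 ± 2·6534.19 = [-4118.01, 22018.75].
22861: z = 2.13, |z| > 2 → outlier.
26784: z = 2.73, |z| > 2 → outlier.
Every other value lies within [-4118.01, 22018.75].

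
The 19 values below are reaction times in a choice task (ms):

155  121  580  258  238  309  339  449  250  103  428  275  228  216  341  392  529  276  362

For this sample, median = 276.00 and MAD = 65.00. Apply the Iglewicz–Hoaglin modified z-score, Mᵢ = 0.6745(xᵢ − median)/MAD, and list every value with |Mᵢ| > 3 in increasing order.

|Mᵢ| > 3 ⇔ |xᵢ − 276.00| > 3·65.00/0.6745 = 289.10.
So outliers lie outside [-13.10, 565.10].
580: M = 3.15 → outlier.

580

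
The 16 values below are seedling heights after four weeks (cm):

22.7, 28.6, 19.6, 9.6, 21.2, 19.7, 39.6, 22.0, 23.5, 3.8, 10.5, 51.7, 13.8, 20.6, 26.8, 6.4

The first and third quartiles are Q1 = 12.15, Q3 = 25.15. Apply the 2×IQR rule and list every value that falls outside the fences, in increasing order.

IQR = Q3 − Q1 = 25.15 − 12.15 = 13.00.
Lower fence = Q1 − 2·IQR = 12.15 − 26.00 = -13.85.
Upper fence = Q3 + 2·IQR = 25.15 + 26.00 = 51.15.
51.7 > 51.15 → outlier.
All remaining values lie within [-13.85, 51.15].

51.7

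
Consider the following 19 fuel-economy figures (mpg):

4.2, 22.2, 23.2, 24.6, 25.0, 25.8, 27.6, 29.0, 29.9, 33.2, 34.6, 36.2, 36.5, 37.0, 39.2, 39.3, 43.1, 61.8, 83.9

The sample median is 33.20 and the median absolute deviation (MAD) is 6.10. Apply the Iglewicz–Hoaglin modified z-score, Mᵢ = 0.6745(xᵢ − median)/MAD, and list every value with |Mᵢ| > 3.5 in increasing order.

|Mᵢ| > 3.5 ⇔ |xᵢ − 33.20| > 3.5·6.10/0.6745 = 31.65.
So outliers lie outside [1.55, 64.85].
83.9: M = 5.61 → outlier.

83.9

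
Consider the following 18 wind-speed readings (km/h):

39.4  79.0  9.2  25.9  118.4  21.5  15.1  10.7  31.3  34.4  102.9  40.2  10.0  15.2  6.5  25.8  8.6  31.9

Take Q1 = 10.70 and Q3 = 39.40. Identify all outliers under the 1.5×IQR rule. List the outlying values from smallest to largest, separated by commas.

IQR = Q3 − Q1 = 39.40 − 10.70 = 28.70.
Lower fence = Q1 − 1.5·IQR = 10.70 − 43.05 = -32.35.
Upper fence = Q3 + 1.5·IQR = 39.40 + 43.05 = 82.45.
102.9 > 82.45 → outlier.
118.4 > 82.45 → outlier.
All remaining values lie within [-32.35, 82.45].

102.9, 118.4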